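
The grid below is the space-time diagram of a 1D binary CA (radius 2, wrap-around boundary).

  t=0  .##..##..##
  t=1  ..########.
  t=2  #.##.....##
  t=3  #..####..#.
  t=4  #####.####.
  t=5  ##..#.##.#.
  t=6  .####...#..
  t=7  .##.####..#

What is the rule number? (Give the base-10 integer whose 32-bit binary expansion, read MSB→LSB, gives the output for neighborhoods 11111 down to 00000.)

  nb #####: next=.  (t=1,i=4, bit31=0)
  nb ####.: next=.  (t=1,i=8, bit30=0)
  nb ###.#: next=#  (t=2,i=0, bit29=1)
  nb ###..: next=#  (t=1,i=9, bit28=1)
  nb ##.##: next=.  (t=0,i=0, bit27=0)
  nb ##.#.: next=#  (t=5,i=8, bit26=1)
  nb ##..#: next=#  (t=0,i=3, bit25=1)
  nb ##...: next=#  (t=1,i=10, bit24=1)
  nb #.###: next=#  (t=4,i=0, bit23=1)
  nb #.##.: next=.  (t=0,i=1, bit22=0)
  nb #.#.#: next=.  (t=5,i=9, bit21=0)
  nb #.#..: next=#  (t=3,i=0, bit20=1)
  nb #..##: next=#  (t=0,i=4, bit19=1)
  nb #..#.: next=#  (t=3,i=8, bit18=1)
  nb #...#: next=#  (t=1,i=0, bit17=1)
  nb #....: next=#  (t=2,i=5, bit16=1)
  nb .####: next=#  (t=1,i=3, bit15=1)
  nb .###.: next=.  (t=2,i=10, bit14=0)
  nb .##.#: next=.  (t=0,i=10, bit13=0)
  nb .##..: next=#  (t=0,i=2, bit12=1)
  nb .#.##: next=.  (t=5,i=5, bit11=0)
  nb .#.#.: next=.  (t=3,i=10, bit10=0)
  nb .#..#: next=#  (t=3,i=1, bit9=1)
  nb .#...: next=.  (t=6,i=9, bit8=0)
  nb ..###: next=#  (t=1,i=2, bit7=1)
  nb ..##.: next=#  (t=0,i=5, bit6=1)
  nb ..#.#: next=#  (t=3,i=9, bit5=1)
  nb ..#..: next=.  (t=6,i=8, bit4=0)
  nb ...##: next=.  (t=1,i=1, bit3=0)
  nb ...#.: next=#  (t=6,i=7, bit2=1)
  nb ....#: next=.  (t=2,i=7, bit1=0)
  nb .....: next=#  (t=2,i=6, bit0=1)
  bits 00110111100111111001001011100101 = 933204709

933204709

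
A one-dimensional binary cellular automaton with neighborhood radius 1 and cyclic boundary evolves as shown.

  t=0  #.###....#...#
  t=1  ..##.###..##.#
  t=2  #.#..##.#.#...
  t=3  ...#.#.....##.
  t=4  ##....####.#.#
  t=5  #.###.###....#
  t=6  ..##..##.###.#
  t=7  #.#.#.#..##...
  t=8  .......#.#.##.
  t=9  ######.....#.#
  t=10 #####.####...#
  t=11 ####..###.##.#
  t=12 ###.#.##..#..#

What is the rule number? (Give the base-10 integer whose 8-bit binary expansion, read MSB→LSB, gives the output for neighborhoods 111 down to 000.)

153

  nb ###: next=#  (t=0,i=3, bit7=1)
  nb ##.: next=.  (t=0,i=0, bit6=0)
  nb #.#: next=.  (t=0,i=1, bit5=0)
  nb #..: next=#  (t=0,i=5, bit4=1)
  nb .##: next=#  (t=0,i=2, bit3=1)
  nb .#.: next=.  (t=0,i=9, bit2=0)
  nb ..#: next=.  (t=0,i=8, bit1=0)
  nb ...: next=#  (t=0,i=6, bit0=1)
  bits 10011001 = 153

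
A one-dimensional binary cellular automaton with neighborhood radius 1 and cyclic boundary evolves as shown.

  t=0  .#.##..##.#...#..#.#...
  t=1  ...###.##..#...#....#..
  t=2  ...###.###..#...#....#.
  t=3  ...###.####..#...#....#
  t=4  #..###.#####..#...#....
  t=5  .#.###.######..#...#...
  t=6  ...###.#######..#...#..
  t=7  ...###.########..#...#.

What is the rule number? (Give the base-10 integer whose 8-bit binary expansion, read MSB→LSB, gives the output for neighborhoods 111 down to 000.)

  ###|#  b7=1 t=1,i=4
  ##.|#  b6=1 t=0,i=4
  #.#|.  b5=0 t=0,i=2
  #..|#  b4=1 t=0,i=5
  .##|#  b3=1 t=0,i=3
  .#.|.  b2=0 t=0,i=1
  ..#|.  b1=0 t=0,i=0
  ...|.  b0=0 t=0,i=12
  bits 11011000 = 216

216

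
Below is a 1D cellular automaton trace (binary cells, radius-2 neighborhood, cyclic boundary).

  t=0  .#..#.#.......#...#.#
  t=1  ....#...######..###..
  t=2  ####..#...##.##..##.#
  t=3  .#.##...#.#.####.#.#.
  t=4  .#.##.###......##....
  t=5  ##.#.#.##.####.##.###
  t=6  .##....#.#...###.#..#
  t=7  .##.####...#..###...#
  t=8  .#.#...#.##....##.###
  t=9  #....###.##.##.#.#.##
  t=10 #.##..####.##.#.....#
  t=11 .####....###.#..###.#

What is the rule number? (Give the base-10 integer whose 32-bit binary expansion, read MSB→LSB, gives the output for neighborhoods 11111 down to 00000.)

3192082535

  #####|#  b31=1 t=1,i=10
  ####.|.  b30=0 t=1,i=12
  ###.#|#  b29=1 t=3,i=15
  ###..|#  b28=1 t=1,i=13
  ##.##|#  b27=1 t=2,i=12
  ##.#.|#  b26=1 t=3,i=16
  ##..#|#  b25=1 t=1,i=14
  ##...|.  b24=0 t=1,i=19
  #.###|.  b23=0 t=2,i=20
  #.##.|#  b22=1 t=2,i=13
  #.#.#|.  b21=0 t=0,i=20
  #.#..|.  b20=0 t=0,i=1
  #..##|.  b19=0 t=1,i=15
  #..#.|.  b18=0 t=0,i=3
  #...#|#  b17=1 t=0,i=16
  #....|#  b16=1 t=0,i=8
  .####|.  b15=0 t=1,i=9
  .###.|#  b14=1 t=1,i=17
  .##.#|.  b13=0 t=2,i=11
  .##..|#  b12=1 t=2,i=14
  .#.##|.  b11=0 t=3,i=2
  .#.#.|.  b10=0 t=0,i=0
  .#..#|.  b9=0 t=0,i=2
  .#...|.  b8=0 t=0,i=7
  ..###|.  b7=0 t=1,i=8
  ..##.|#  b6=1 t=2,i=10
  ..#.#|#  b5=1 t=0,i=4
  ..#..|.  b4=0 t=0,i=14
  ...##|.  b3=0 t=1,i=7
  ...#.|#  b2=1 t=0,i=13
  ....#|#  b1=1 t=0,i=12
  .....|#  b0=1 t=0,i=9
  bits 10111110010000110101000001100111 = 3192082535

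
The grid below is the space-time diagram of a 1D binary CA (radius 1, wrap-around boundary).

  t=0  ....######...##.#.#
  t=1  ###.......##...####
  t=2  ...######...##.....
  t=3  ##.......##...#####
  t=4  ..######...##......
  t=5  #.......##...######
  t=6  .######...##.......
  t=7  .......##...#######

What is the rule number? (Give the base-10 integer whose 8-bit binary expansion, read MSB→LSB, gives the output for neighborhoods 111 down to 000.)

53

  nb ###: next=.  (t=0,i=5, bit7=0)
  nb ##.: next=.  (t=0,i=9, bit6=0)
  nb #.#: next=#  (t=0,i=15, bit5=1)
  nb #..: next=#  (t=0,i=0, bit4=1)
  nb .##: next=.  (t=0,i=4, bit3=0)
  nb .#.: next=#  (t=0,i=16, bit2=1)
  nb ..#: next=.  (t=0,i=3, bit1=0)
  nb ...: next=#  (t=0,i=1, bit0=1)
  bits 00110101 = 53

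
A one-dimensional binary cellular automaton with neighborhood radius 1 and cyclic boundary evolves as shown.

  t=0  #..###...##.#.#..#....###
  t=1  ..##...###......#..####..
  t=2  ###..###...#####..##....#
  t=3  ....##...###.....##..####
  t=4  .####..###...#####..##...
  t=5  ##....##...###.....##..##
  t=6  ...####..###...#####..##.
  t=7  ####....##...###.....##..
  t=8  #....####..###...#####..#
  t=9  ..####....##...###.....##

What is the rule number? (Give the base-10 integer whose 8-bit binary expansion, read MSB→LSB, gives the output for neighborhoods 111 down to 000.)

11

  ###|.  b7=0 t=0,i=4
  ##.|.  b6=0 t=0,i=0
  #.#|.  b5=0 t=0,i=11
  #..|.  b4=0 t=0,i=1
  .##|#  b3=1 t=0,i=3
  .#.|.  b2=0 t=0,i=12
  ..#|#  b1=1 t=0,i=2
  ...|#  b0=1 t=0,i=7
  bits 00001011 = 11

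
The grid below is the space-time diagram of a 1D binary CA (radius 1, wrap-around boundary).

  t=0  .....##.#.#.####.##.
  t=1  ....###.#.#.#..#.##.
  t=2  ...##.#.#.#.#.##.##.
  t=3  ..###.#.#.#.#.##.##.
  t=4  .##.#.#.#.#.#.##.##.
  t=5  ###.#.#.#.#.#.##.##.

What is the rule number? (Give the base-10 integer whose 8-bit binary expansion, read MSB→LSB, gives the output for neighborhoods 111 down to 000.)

78

  ###|.  b7=0 t=0,i=13
  ##.|#  b6=1 t=0,i=6
  #.#|.  b5=0 t=0,i=7
  #..|.  b4=0 t=0,i=19
  .##|#  b3=1 t=0,i=5
  .#.|#  b2=1 t=0,i=8
  ..#|#  b1=1 t=0,i=4
  ...|.  b0=0 t=0,i=0
  bits 01001110 = 78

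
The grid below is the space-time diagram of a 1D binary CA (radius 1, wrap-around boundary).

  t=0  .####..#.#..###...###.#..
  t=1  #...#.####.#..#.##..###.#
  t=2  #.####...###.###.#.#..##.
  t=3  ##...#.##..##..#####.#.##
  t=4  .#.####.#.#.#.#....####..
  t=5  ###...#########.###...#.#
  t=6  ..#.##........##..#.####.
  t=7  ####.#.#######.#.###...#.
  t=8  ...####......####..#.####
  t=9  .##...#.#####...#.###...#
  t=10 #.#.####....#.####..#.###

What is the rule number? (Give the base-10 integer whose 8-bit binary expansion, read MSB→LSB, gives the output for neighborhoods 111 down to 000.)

103

  [7] ### => .  t=0,i=2
  [6] ##. => #  t=0,i=4
  [5] #.# => #  t=0,i=8
  [4] #.. => .  t=0,i=5
  [3] .## => .  t=0,i=1
  [2] .#. => #  t=0,i=7
  [1] ..# => #  t=0,i=0
  [0] ... => #  t=0,i=16
  bits 01100111 = 103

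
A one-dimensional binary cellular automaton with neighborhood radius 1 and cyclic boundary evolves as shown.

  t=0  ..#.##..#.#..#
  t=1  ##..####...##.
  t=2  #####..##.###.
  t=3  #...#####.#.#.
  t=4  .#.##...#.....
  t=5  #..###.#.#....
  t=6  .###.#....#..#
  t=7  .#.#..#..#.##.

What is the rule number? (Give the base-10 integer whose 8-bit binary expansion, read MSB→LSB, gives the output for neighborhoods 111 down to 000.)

90

  ###|.  b7=0 t=1,i=5
  ##.|#  b6=1 t=0,i=5
  #.#|.  b5=0 t=0,i=3
  #..|#  b4=1 t=0,i=0
  .##|#  b3=1 t=0,i=4
  .#.|.  b2=0 t=0,i=2
  ..#|#  b1=1 t=0,i=1
  ...|.  b0=0 t=1,i=9
  bits 01011010 = 90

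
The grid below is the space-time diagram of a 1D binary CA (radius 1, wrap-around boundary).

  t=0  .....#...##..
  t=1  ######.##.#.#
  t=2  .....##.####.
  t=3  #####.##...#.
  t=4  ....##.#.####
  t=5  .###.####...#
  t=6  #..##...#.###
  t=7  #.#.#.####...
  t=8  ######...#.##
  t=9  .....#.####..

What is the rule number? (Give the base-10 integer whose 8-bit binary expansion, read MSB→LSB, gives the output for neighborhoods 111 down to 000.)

  nb ###: next=.  (t=1,i=0, bit7=0)
  nb ##.: next=#  (t=0,i=10, bit6=1)
  nb #.#: next=#  (t=1,i=6, bit5=1)
  nb #..: next=.  (t=0,i=6, bit4=0)
  nb .##: next=.  (t=0,i=9, bit3=0)
  nb .#.: next=#  (t=0,i=5, bit2=1)
  nb ..#: next=#  (t=0,i=4, bit1=1)
  nb ...: next=#  (t=0,i=0, bit0=1)
  bits 01100111 = 103

103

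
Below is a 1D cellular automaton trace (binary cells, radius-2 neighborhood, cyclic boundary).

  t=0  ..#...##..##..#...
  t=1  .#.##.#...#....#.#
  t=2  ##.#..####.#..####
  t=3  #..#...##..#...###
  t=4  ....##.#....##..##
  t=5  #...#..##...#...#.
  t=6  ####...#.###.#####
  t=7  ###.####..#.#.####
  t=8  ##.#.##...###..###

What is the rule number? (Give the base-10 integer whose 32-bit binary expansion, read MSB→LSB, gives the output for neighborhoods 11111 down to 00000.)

3379742053

  ##### -> #   bit 31 = 1  t=2,i=16
  ####. -> #   bit 30 = 1  t=2,i=0
  ###.# -> .   bit 29 = 0  t=2,i=1
  ###.. -> .   bit 28 = 0  t=3,i=0
  ##.## -> #   bit 27 = 1  t=6,i=12
  ##.#. -> .   bit 26 = 0  t=1,i=5
  ##..# -> .   bit 25 = 0  t=0,i=8
  ##... -> #   bit 24 = 1  t=4,i=0
  #.### -> .   bit 23 = 0  t=6,i=9
  #.##. -> #   bit 22 = 1  t=1,i=3
  #.#.# -> #   bit 21 = 1  t=1,i=1
  #.#.. -> #   bit 20 = 1  t=1,i=6
  #..## -> .   bit 19 = 0  t=0,i=9
  #..#. -> .   bit 18 = 0  t=0,i=13
  #...# -> #   bit 17 = 1  t=0,i=4
  #.... -> .   bit 16 = 0  t=0,i=16
  .#### -> #   bit 15 = 1  t=2,i=7
  .###. -> #   bit 14 = 1  t=6,i=10
  .##.# -> .   bit 13 = 0  t=1,i=4
  .##.. -> .   bit 12 = 0  t=0,i=7
  .#.## -> .   bit 11 = 0  t=1,i=2
  .#.#. -> #   bit 10 = 1  t=1,i=0
  .#..# -> .   bit 9 = 0  t=2,i=4
  .#... -> #   bit 8 = 1  t=0,i=3
  ..### -> .   bit 7 = 0  t=2,i=6
  ..##. -> #   bit 6 = 1  t=0,i=6
  ..#.# -> #   bit 5 = 1  t=1,i=15
  ..#.. -> .   bit 4 = 0  t=0,i=2
  ...## -> .   bit 3 = 0  t=0,i=5
  ...#. -> #   bit 2 = 1  t=0,i=1
  ....# -> .   bit 1 = 0  t=0,i=0
  ..... -> #   bit 0 = 1  t=0,i=17
  bits 11001001011100101100010101100101 = 3379742053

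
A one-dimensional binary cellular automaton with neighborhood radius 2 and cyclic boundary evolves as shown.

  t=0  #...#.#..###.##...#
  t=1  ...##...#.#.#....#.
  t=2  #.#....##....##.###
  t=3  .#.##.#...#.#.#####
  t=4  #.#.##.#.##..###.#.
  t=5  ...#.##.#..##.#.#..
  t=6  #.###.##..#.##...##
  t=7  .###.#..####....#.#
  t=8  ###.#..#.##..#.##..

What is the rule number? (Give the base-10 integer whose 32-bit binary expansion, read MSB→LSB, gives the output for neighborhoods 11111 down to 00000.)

  nb #####: next=.  (t=3,i=16, bit31=0)
  nb ####.: next=#  (t=2,i=18, bit30=1)
  nb ###.#: next=.  (t=0,i=11, bit29=0)
  nb ###..: next=.  (t=7,i=11, bit28=0)
  nb ##.##: next=#  (t=0,i=12, bit27=1)
  nb ##.#.: next=#  (t=2,i=1, bit26=1)
  nb ##..#: next=#  (t=4,i=11, bit25=1)
  nb ##...: next=.  (t=0,i=1, bit24=0)
  nb #.###: next=#  (t=2,i=16, bit23=1)
  nb #.##.: next=.  (t=0,i=13, bit22=0)
  nb #.#.#: next=.  (t=1,i=10, bit21=0)
  nb #.#..: next=.  (t=0,i=6, bit20=0)
  nb #..##: next=#  (t=0,i=8, bit19=1)
  nb #..#.: next=#  (t=6,i=9, bit18=1)
  nb #...#: next=.  (t=0,i=2, bit17=0)
  nb #....: next=#  (t=1,i=0, bit16=1)
  nb .####: next=#  (t=2,i=17, bit15=1)
  nb .###.: next=#  (t=0,i=10, bit14=1)
  nb .##.#: next=#  (t=2,i=14, bit13=1)
  nb .##..: next=.  (t=0,i=0, bit12=0)
  nb .#.##: next=#  (t=3,i=2, bit11=1)
  nb .#.#.: next=.  (t=0,i=5, bit10=0)
  nb .#..#: next=.  (t=0,i=7, bit9=0)
  nb .#...: next=#  (t=1,i=13, bit8=1)
  nb ..###: next=.  (t=0,i=9, bit7=0)
  nb ..##.: next=.  (t=0,i=18, bit6=0)
  nb ..#.#: next=#  (t=0,i=4, bit5=1)
  nb ..#..: next=#  (t=1,i=17, bit4=1)
  nb ...##: next=#  (t=0,i=17, bit3=1)
  nb ...#.: next=#  (t=0,i=3, bit2=1)
  nb ....#: next=.  (t=1,i=1, bit1=0)
  nb .....: next=#  (t=5,i=0, bit0=1)
  bits 01001110100011011110100100111101 = 1317923133

1317923133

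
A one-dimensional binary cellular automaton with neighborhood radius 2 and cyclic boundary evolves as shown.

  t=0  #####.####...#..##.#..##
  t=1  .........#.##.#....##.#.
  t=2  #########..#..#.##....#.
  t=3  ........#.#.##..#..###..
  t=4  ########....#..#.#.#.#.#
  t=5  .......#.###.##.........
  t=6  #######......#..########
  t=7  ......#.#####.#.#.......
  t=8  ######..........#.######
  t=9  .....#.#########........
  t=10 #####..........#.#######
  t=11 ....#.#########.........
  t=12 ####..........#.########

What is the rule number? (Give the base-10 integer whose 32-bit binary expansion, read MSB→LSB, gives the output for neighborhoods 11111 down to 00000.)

  #####|.  b31=0 t=0,i=0
  ####.|.  b30=0 t=0,i=3
  ###.#|.  b29=0 t=0,i=4
  ###..|#  b28=1 t=0,i=9
  ##.##|.  b27=0 t=0,i=5
  ##.#.|.  b26=0 t=0,i=18
  ##..#|.  b25=0 t=2,i=9
  ##...|.  b24=0 t=0,i=10
  #.###|.  b23=0 t=0,i=6
  #.##.|#  b22=1 t=1,i=11
  #.#.#|.  b21=0 t=3,i=10
  #.#..|#  b20=1 t=0,i=19
  #..##|.  b19=0 t=0,i=15
  #..#.|#  b18=1 t=2,i=10
  #...#|#  b17=1 t=0,i=11
  #....|#  b16=1 t=1,i=0
  .####|.  b15=0 t=0,i=7
  .###.|.  b14=0 t=3,i=20
  .##.#|.  b13=0 t=0,i=17
  .##..|.  b12=0 t=2,i=17
  .#.##|.  b11=0 t=1,i=10
  .#.#.|.  b10=0 t=3,i=9
  .#..#|#  b9=1 t=0,i=14
  .#...|.  b8=0 t=1,i=15
  ..###|#  b7=1 t=0,i=22
  ..##.|.  b6=0 t=0,i=16
  ..#.#|.  b5=0 t=1,i=9
  ..#..|.  b4=0 t=0,i=13
  ...##|.  b3=0 t=1,i=18
  ...#.|#  b2=1 t=0,i=12
  ....#|#  b1=1 t=1,i=7
  .....|#  b0=1 t=1,i=1
  bits 00010000010101110000001010000111 = 274137735

274137735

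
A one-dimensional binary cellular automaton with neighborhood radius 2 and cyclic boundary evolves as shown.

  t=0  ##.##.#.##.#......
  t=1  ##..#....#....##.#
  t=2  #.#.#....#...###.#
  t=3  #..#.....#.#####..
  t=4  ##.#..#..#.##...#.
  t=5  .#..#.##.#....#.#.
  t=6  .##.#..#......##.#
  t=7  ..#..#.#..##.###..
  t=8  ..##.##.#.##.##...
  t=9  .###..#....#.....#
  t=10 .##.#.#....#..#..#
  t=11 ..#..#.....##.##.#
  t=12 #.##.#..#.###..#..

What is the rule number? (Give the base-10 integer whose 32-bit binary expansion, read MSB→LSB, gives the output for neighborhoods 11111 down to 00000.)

579004153

  [31] ##### => .  t=3,i=13
  [30] ####. => .  t=3,i=14
  [29] ###.# => #  t=2,i=15
  [28] ###.. => .  t=1,i=1
  [27] ##.## => .  t=0,i=2
  [26] ##.#. => .  t=0,i=5
  [25] ##..# => #  t=1,i=2
  [24] ##... => .  t=4,i=13
  [23] #.### => #  t=1,i=17
  [22] #.##. => .  t=0,i=3
  [21] #.#.# => .  t=0,i=6
  [20] #.#.. => .  t=0,i=11
  [19] #..## => .  t=7,i=9
  [18] #..#. => .  t=1,i=3
  [17] #...# => #  t=2,i=11
  [16] #.... => .  t=0,i=13
  [15] .#### => #  t=3,i=12
  [14] .###. => #  t=1,i=0
  [13] .##.# => #  t=0,i=1
  [12] .##.. => .  t=4,i=12
  [11] .#.## => .  t=0,i=7
  [10] .#.#. => #  t=2,i=3
  [9] .#..# => #  t=3,i=1
  [8] .#... => .  t=0,i=12
  [7] ..### => #  t=2,i=13
  [6] ..##. => #  t=0,i=0
  [5] ..#.# => #  t=3,i=9
  [4] ..#.. => #  t=1,i=4
  [3] ...## => #  t=0,i=17
  [2] ...#. => .  t=1,i=8
  [1] ....# => .  t=0,i=16
  [0] ..... => #  t=0,i=14
  bits 00100010100000101110011011111001 = 579004153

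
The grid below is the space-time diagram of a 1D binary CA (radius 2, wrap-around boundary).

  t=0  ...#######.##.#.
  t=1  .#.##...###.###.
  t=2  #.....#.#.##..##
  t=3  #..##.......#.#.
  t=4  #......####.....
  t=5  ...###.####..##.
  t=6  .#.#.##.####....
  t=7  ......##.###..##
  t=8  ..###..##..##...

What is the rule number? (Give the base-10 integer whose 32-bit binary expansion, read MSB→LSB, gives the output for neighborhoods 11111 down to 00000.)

2115412099

  [31] ##### => .  t=0,i=5
  [30] ####. => #  t=0,i=8
  [29] ###.# => #  t=0,i=9
  [28] ###.. => #  t=1,i=14
  [27] ##.## => #  t=0,i=10
  [26] ##.#. => #  t=0,i=13
  [25] ##..# => #  t=1,i=15
  [24] ##... => .  t=1,i=5
  [23] #.### => .  t=1,i=12
  [22] #.##. => .  t=0,i=11
  [21] #.#.# => .  t=2,i=8
  [20] #.#.. => #  t=0,i=14
  [19] #..## => .  t=2,i=13
  [18] #..#. => #  t=1,i=0
  [17] #...# => #  t=1,i=6
  [16] #.... => .  t=0,i=0
  [15] .#### => #  t=0,i=4
  [14] .###. => .  t=1,i=9
  [13] .##.# => #  t=0,i=12
  [12] .##.. => .  t=1,i=4
  [11] .#.## => .  t=1,i=2
  [10] .#.#. => .  t=2,i=7
  [9] .#..# => .  t=3,i=1
  [8] .#... => .  t=0,i=15
  [7] ..### => #  t=0,i=3
  [6] ..##. => .  t=3,i=3
  [5] ..#.# => .  t=1,i=1
  [4] ..#.. => .  t=4,i=0
  [3] ...## => .  t=0,i=2
  [2] ...#. => .  t=2,i=5
  [1] ....# => #  t=0,i=1
  [0] ..... => #  t=2,i=3
  bits 01111110000101101010000010000011 = 2115412099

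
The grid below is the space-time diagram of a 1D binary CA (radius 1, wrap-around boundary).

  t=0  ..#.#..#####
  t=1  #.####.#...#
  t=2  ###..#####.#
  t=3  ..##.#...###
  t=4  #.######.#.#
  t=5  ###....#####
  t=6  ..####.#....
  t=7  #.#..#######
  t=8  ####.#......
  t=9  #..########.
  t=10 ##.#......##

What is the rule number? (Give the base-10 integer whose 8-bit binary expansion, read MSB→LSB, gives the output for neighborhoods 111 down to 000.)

  [7] ### => .  t=0,i=8
  [6] ##. => #  t=0,i=11
  [5] #.# => #  t=0,i=3
  [4] #.. => #  t=0,i=0
  [3] .## => #  t=0,i=7
  [2] .#. => #  t=0,i=2
  [1] ..# => .  t=0,i=1
  [0] ... => #  t=1,i=9
  bits 01111101 = 125

125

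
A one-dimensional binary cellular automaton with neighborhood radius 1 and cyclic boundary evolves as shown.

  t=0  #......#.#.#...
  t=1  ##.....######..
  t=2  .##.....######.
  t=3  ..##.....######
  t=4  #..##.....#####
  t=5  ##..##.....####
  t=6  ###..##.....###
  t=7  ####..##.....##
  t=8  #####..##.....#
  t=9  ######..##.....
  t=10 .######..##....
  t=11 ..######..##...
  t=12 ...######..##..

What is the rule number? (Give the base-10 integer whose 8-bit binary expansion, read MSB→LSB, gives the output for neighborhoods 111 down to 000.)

244

  [7] ### => #  t=1,i=8
  [6] ##. => #  t=1,i=1
  [5] #.# => #  t=0,i=8
  [4] #.. => #  t=0,i=1
  [3] .## => .  t=1,i=0
  [2] .#. => #  t=0,i=0
  [1] ..# => .  t=0,i=6
  [0] ... => .  t=0,i=2
  bits 11110100 = 244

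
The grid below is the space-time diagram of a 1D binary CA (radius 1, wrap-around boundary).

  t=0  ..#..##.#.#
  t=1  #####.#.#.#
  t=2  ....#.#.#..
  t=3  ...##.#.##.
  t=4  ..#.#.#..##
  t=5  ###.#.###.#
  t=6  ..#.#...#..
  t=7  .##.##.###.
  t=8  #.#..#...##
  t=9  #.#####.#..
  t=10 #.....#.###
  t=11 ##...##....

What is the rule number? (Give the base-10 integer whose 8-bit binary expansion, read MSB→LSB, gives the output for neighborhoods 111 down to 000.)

86

  nb ###: next=.  (t=1,i=0, bit7=0)
  nb ##.: next=#  (t=0,i=6, bit6=1)
  nb #.#: next=.  (t=0,i=7, bit5=0)
  nb #..: next=#  (t=0,i=0, bit4=1)
  nb .##: next=.  (t=0,i=5, bit3=0)
  nb .#.: next=#  (t=0,i=2, bit2=1)
  nb ..#: next=#  (t=0,i=1, bit1=1)
  nb ...: next=.  (t=2,i=0, bit0=0)
  bits 01010110 = 86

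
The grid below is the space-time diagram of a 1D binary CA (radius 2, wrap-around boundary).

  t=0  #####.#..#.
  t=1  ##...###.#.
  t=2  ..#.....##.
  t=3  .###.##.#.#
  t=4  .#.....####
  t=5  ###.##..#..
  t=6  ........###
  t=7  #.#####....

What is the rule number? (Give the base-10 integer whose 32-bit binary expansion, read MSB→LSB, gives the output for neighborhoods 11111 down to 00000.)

95979383

  [31] ##### => .  t=0,i=2
  [30] ####. => .  t=0,i=3
  [29] ###.# => .  t=0,i=4
  [28] ###.. => .  t=6,i=10
  [27] ##.## => .  t=3,i=4
  [26] ##.#. => #  t=0,i=5
  [25] ##..# => .  t=5,i=6
  [24] ##... => #  t=1,i=2
  [23] #.### => #  t=0,i=0
  [22] #.##. => .  t=1,i=0
  [21] #.#.# => #  t=1,i=9
  [20] #.#.. => #  t=0,i=6
  [19] #..## => #  t=5,i=10
  [18] #..#. => .  t=0,i=8
  [17] #...# => .  t=1,i=3
  [16] #.... => .  t=2,i=4
  [15] .#### => #  t=0,i=1
  [14] .###. => .  t=1,i=6
  [13] .##.# => .  t=3,i=6
  [12] .##.. => .  t=1,i=1
  [11] .#.## => .  t=0,i=10
  [10] .#.#. => #  t=3,i=9
  [9] .#..# => #  t=0,i=7
  [8] .#... => #  t=2,i=3
  [7] ..### => .  t=1,i=5
  [6] ..##. => #  t=2,i=8
  [5] ..#.# => #  t=0,i=9
  [4] ..#.. => #  t=2,i=2
  [3] ...## => .  t=1,i=4
  [2] ...#. => #  t=2,i=1
  [1] ....# => #  t=2,i=6
  [0] ..... => #  t=2,i=5
  bits 00000101101110001000011101110111 = 95979383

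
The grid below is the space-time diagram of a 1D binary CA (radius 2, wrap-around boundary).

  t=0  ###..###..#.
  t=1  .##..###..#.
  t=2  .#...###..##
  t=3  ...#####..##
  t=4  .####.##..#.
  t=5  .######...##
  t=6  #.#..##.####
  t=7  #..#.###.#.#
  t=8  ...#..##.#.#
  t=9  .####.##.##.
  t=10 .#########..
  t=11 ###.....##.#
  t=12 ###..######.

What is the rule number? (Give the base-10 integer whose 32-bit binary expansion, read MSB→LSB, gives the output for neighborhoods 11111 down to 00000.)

2019747583

  #####|.  b31=0 t=3,i=5
  ####.|#  b30=1 t=3,i=6
  ###.#|#  b29=1 t=4,i=4
  ###..|#  b28=1 t=0,i=2
  ##.##|#  b27=1 t=4,i=5
  ##.#.|.  b26=0 t=2,i=0
  ##..#|.  b25=0 t=0,i=3
  ##...|.  b24=0 t=3,i=0
  #.###|.  b23=0 t=0,i=0
  #.##.|#  b22=1 t=4,i=6
  #.#.#|#  b21=1 t=7,i=9
  #.#..|.  b20=0 t=2,i=1
  #..##|.  b19=0 t=0,i=4
  #..#.|.  b18=0 t=0,i=9
  #...#|#  b17=1 t=2,i=3
  #....|.  b16=0 t=11,i=4
  .####|#  b15=1 t=3,i=4
  .###.|#  b14=1 t=0,i=1
  .##.#|#  b13=1 t=2,i=11
  .##..|.  b12=0 t=1,i=2
  .#.##|.  b11=0 t=0,i=11
  .#.#.|#  b10=1 t=8,i=10
  .#..#|#  b9=1 t=1,i=11
  .#...|.  b8=0 t=2,i=2
  ..###|#  b7=1 t=0,i=5
  ..##.|#  b6=1 t=1,i=1
  ..#.#|#  b5=1 t=0,i=10
  ..#..|#  b4=1 t=1,i=10
  ...##|#  b3=1 t=2,i=4
  ...#.|#  b2=1 t=8,i=2
  ....#|#  b1=1 t=11,i=6
  .....|#  b0=1 t=11,i=5
  bits 01111000011000101110011011111111 = 2019747583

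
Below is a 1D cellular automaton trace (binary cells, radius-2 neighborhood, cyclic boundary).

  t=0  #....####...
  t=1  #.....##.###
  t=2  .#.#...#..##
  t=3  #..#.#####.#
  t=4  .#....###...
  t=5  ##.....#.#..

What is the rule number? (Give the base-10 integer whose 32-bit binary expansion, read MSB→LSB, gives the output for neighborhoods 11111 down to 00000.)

  nb #####: next=#  (t=3,i=7, bit31=1)
  nb ####.: next=#  (t=0,i=7, bit30=1)
  nb ###.#: next=.  (t=3,i=9, bit29=0)
  nb ###..: next=.  (t=0,i=8, bit28=0)
  nb ##.##: next=.  (t=1,i=8, bit27=0)
  nb ##.#.: next=#  (t=2,i=0, bit26=1)
  nb ##..#: next=#  (t=3,i=1, bit25=1)
  nb ##...: next=#  (t=0,i=9, bit24=1)
  nb #.###: next=.  (t=1,i=9, bit23=0)
  nb #.##.: next=.  (t=3,i=11, bit22=0)
  nb #.#.#: next=.  (t=2,i=1, bit21=0)
  nb #.#..: next=#  (t=2,i=3, bit20=1)
  nb #..##: next=#  (t=2,i=9, bit19=1)
  nb #..#.: next=.  (t=3,i=2, bit18=0)
  nb #...#: next=#  (t=0,i=10, bit17=1)
  nb #....: next=.  (t=0,i=2, bit16=0)
  nb .####: next=#  (t=0,i=6, bit15=1)
  nb .###.: next=#  (t=4,i=7, bit14=1)
  nb .##.#: next=#  (t=1,i=7, bit13=1)
  nb .##..: next=.  (t=3,i=0, bit12=0)
  nb .#.##: next=.  (t=3,i=4, bit11=0)
  nb .#.#.: next=.  (t=2,i=2, bit10=0)
  nb .#..#: next=#  (t=2,i=8, bit9=1)
  nb .#...: next=.  (t=0,i=1, bit8=0)
  nb ..###: next=.  (t=0,i=5, bit7=0)
  nb ..##.: next=.  (t=1,i=6, bit6=0)
  nb ..#.#: next=.  (t=3,i=3, bit5=0)
  nb ..#..: next=#  (t=0,i=0, bit4=1)
  nb ...##: next=.  (t=0,i=4, bit3=0)
  nb ...#.: next=#  (t=0,i=11, bit2=1)
  nb ....#: next=.  (t=0,i=3, bit1=0)
  nb .....: next=#  (t=1,i=3, bit0=1)
  bits 11000111000110101110001000010101 = 3340427797

3340427797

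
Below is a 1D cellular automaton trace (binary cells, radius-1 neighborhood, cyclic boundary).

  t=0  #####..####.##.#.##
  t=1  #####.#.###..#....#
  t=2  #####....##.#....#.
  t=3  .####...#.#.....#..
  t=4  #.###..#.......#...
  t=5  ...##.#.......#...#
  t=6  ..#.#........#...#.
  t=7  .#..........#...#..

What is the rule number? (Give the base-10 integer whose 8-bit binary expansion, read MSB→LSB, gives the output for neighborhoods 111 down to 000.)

194

  [7] ### => #  t=0,i=0
  [6] ##. => #  t=0,i=4
  [5] #.# => .  t=0,i=11
  [4] #.. => .  t=0,i=5
  [3] .## => .  t=0,i=7
  [2] .#. => .  t=0,i=15
  [1] ..# => #  t=0,i=6
  [0] ... => .  t=1,i=15
  bits 11000010 = 194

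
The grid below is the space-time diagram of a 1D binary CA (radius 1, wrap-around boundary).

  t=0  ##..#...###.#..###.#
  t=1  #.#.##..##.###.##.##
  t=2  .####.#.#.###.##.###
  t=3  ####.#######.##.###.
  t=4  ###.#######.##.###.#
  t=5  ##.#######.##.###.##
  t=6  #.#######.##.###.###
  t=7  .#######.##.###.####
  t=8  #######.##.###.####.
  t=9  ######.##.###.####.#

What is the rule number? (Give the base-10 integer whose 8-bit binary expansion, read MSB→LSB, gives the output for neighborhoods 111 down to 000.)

  ###|#  b7=1 t=0,i=0
  ##.|.  b6=0 t=0,i=1
  #.#|#  b5=1 t=0,i=11
  #..|#  b4=1 t=0,i=2
  .##|#  b3=1 t=0,i=8
  .#.|#  b2=1 t=0,i=4
  ..#|.  b1=0 t=0,i=3
  ...|.  b0=0 t=0,i=6
  bits 10111100 = 188

188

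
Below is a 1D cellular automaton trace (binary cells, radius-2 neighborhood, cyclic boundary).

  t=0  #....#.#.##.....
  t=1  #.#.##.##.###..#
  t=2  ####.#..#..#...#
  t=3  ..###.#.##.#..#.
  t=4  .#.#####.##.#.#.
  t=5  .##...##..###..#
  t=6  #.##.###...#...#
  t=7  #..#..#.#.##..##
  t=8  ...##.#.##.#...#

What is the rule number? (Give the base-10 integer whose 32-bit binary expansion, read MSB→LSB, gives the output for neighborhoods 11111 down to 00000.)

1696692860

  [31] ##### => .  t=2,i=1
  [30] ####. => #  t=2,i=2
  [29] ###.# => #  t=2,i=3
  [28] ###.. => .  t=1,i=12
  [27] ##.## => .  t=1,i=6
  [26] ##.#. => #  t=1,i=1
  [25] ##..# => .  t=1,i=13
  [24] ##... => #  t=0,i=11
  [23] #.### => .  t=1,i=10
  [22] #.##. => .  t=0,i=9
  [21] #.#.# => #  t=0,i=7
  [20] #.#.. => .  t=2,i=5
  [19] #..## => .  t=1,i=14
  [18] #..#. => .  t=2,i=7
  [17] #...# => .  t=2,i=13
  [16] #.... => #  t=0,i=2
  [15] .#### => .  t=2,i=0
  [14] .###. => #  t=1,i=11
  [13] .##.# => #  t=1,i=0
  [12] .##.. => #  t=0,i=10
  [11] .#.## => #  t=0,i=8
  [10] .#.#. => .  t=0,i=6
  [9] .#..# => #  t=2,i=6
  [8] .#... => .  t=0,i=1
  [7] ..### => .  t=2,i=15
  [6] ..##. => #  t=1,i=15
  [5] ..#.# => #  t=0,i=5
  [4] ..#.. => #  t=0,i=0
  [3] ...## => #  t=2,i=14
  [2] ...#. => #  t=0,i=4
  [1] ....# => .  t=0,i=3
  [0] ..... => .  t=0,i=13
  bits 01100101001000010111101001111100 = 1696692860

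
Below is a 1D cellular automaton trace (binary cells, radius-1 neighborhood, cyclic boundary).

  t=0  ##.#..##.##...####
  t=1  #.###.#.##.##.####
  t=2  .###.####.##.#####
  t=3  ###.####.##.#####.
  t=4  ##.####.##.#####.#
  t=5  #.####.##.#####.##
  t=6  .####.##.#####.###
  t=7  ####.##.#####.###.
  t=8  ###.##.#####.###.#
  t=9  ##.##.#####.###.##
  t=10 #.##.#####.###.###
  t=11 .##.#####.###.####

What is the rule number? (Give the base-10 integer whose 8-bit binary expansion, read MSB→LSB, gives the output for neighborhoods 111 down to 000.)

  [7] ### => #  t=0,i=0
  [6] ##. => .  t=0,i=1
  [5] #.# => #  t=0,i=2
  [4] #.. => #  t=0,i=4
  [3] .## => #  t=0,i=6
  [2] .#. => #  t=0,i=3
  [1] ..# => .  t=0,i=5
  [0] ... => #  t=0,i=12
  bits 10111101 = 189

189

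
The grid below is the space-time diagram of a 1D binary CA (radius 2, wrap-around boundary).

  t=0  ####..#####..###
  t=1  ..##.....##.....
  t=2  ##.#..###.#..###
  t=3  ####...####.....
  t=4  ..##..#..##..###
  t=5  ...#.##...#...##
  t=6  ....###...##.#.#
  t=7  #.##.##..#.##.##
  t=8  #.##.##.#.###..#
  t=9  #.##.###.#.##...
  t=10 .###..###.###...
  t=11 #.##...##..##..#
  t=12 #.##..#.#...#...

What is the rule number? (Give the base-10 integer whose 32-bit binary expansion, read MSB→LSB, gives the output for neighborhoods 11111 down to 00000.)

  [31] ##### => .  t=0,i=0
  [30] ####. => #  t=0,i=2
  [29] ###.# => #  t=2,i=1
  [28] ###.. => #  t=0,i=3
  [27] ##.## => .  t=7,i=1
  [26] ##.#. => #  t=2,i=2
  [25] ##..# => .  t=0,i=4
  [24] ##... => .  t=1,i=4
  [23] #.### => .  t=7,i=14
  [22] #.##. => #  t=5,i=5
  [21] #.#.# => .  t=6,i=13
  [20] #.#.. => #  t=2,i=3
  [19] #..## => .  t=0,i=5
  [18] #..#. => #  t=4,i=5
  [17] #...# => .  t=3,i=5
  [16] #.... => .  t=1,i=5
  [15] .#### => .  t=0,i=7
  [14] .###. => #  t=2,i=7
  [13] .##.# => #  t=6,i=11
  [12] .##.. => #  t=1,i=3
  [11] .#.## => #  t=5,i=4
  [10] .#.#. => #  t=6,i=14
  [9] .#..# => .  t=2,i=4
  [8] .#... => #  t=5,i=11
  [7] ..### => .  t=0,i=6
  [6] ..##. => .  t=1,i=2
  [5] ..#.# => .  t=5,i=3
  [4] ..#.. => #  t=4,i=6
  [3] ...## => #  t=1,i=1
  [2] ...#. => .  t=5,i=2
  [1] ....# => #  t=1,i=0
  [0] ..... => #  t=1,i=6
  bits 01110100010101000111110100011011 = 1951694107

1951694107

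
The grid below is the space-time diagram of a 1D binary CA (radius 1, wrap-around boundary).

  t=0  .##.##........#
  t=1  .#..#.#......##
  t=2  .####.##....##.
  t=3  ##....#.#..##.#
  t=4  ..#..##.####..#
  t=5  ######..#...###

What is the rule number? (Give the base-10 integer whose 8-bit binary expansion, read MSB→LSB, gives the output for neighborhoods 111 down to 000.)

  nb ###: next=.  (t=2,i=2, bit7=0)
  nb ##.: next=.  (t=0,i=2, bit6=0)
  nb #.#: next=.  (t=0,i=0, bit5=0)
  nb #..: next=#  (t=0,i=6, bit4=1)
  nb .##: next=#  (t=0,i=1, bit3=1)
  nb .#.: next=#  (t=0,i=14, bit2=1)
  nb ..#: next=#  (t=0,i=13, bit1=1)
  nb ...: next=.  (t=0,i=7, bit0=0)
  bits 00011110 = 30

30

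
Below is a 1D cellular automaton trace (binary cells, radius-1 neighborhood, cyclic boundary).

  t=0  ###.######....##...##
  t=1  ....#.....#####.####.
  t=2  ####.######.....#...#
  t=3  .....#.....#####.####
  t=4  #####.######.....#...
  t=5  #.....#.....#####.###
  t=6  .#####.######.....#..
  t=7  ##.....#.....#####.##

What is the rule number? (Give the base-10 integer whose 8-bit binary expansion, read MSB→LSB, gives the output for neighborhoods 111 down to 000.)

27

  ### -> .   bit 7 = 0  t=0,i=0
  ##. -> .   bit 6 = 0  t=0,i=2
  #.# -> .   bit 5 = 0  t=0,i=3
  #.. -> #   bit 4 = 1  t=0,i=10
  .## -> #   bit 3 = 1  t=0,i=4
  .#. -> .   bit 2 = 0  t=1,i=4
  ..# -> #   bit 1 = 1  t=0,i=13
  ... -> #   bit 0 = 1  t=0,i=11
  bits 00011011 = 27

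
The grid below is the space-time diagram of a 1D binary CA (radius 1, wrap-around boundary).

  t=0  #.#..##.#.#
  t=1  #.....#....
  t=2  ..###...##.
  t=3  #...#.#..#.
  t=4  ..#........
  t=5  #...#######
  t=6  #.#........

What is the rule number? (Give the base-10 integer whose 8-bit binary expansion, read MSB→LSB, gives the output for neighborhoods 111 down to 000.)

65

  nb ###: next=.  (t=2,i=3, bit7=0)
  nb ##.: next=#  (t=0,i=0, bit6=1)
  nb #.#: next=.  (t=0,i=1, bit5=0)
  nb #..: next=.  (t=0,i=3, bit4=0)
  nb .##: next=.  (t=0,i=5, bit3=0)
  nb .#.: next=.  (t=0,i=2, bit2=0)
  nb ..#: next=.  (t=0,i=4, bit1=0)
  nb ...: next=#  (t=1,i=2, bit0=1)
  bits 01000001 = 65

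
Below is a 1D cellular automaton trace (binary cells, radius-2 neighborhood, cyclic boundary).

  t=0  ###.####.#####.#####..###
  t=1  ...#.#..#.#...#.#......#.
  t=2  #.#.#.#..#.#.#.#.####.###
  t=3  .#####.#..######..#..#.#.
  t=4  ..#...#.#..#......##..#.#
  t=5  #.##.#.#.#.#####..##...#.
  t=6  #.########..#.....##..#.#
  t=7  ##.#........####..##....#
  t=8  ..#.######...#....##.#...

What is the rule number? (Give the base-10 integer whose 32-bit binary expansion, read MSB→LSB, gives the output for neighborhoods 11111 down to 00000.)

207730517

  nb #####: next=.  (t=0,i=0, bit31=0)
  nb ####.: next=.  (t=0,i=1, bit30=0)
  nb ###.#: next=.  (t=0,i=2, bit29=0)
  nb ###..: next=.  (t=0,i=19, bit28=0)
  nb ##.##: next=#  (t=0,i=3, bit27=1)
  nb ##.#.: next=#  (t=2,i=1, bit26=1)
  nb ##..#: next=.  (t=0,i=20, bit25=0)
  nb ##...: next=.  (t=5,i=20, bit24=0)
  nb #.###: next=.  (t=0,i=4, bit23=0)
  nb #.##.: next=#  (t=5,i=2, bit22=1)
  nb #.#.#: next=#  (t=2,i=2, bit21=1)
  nb #.#..: next=.  (t=1,i=5, bit20=0)
  nb #..##: next=.  (t=0,i=21, bit19=0)
  nb #..#.: next=.  (t=1,i=7, bit18=0)
  nb #...#: next=.  (t=1,i=12, bit17=0)
  nb #....: next=#  (t=1,i=0, bit16=1)
  nb .####: next=#  (t=0,i=5, bit15=1)
  nb .###.: next=.  (t=7,i=0, bit14=0)
  nb .##.#: next=#  (t=5,i=3, bit13=1)
  nb .##..: next=#  (t=4,i=19, bit12=1)
  nb .#.##: next=.  (t=2,i=16, bit11=0)
  nb .#.#.: next=#  (t=1,i=4, bit10=1)
  nb .#..#: next=#  (t=1,i=6, bit9=1)
  nb .#...: next=#  (t=1,i=11, bit8=1)
  nb ..###: next=.  (t=0,i=22, bit7=0)
  nb ..##.: next=#  (t=4,i=18, bit6=1)
  nb ..#.#: next=.  (t=1,i=3, bit5=0)
  nb ..#..: next=#  (t=1,i=23, bit4=1)
  nb ...##: next=.  (t=4,i=17, bit3=0)
  nb ...#.: next=#  (t=1,i=2, bit2=1)
  nb ....#: next=.  (t=1,i=1, bit1=0)
  nb .....: next=#  (t=1,i=19, bit0=1)
  bits 00001100011000011011011101010101 = 207730517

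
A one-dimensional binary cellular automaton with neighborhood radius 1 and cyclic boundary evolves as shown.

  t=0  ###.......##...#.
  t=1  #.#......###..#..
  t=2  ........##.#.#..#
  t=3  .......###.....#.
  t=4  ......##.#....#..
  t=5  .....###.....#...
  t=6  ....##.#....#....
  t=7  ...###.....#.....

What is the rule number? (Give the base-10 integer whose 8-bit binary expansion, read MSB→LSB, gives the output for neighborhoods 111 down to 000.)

  nb ###: next=.  (t=0,i=1, bit7=0)
  nb ##.: next=#  (t=0,i=2, bit6=1)
  nb #.#: next=.  (t=0,i=16, bit5=0)
  nb #..: next=.  (t=0,i=3, bit4=0)
  nb .##: next=#  (t=0,i=0, bit3=1)
  nb .#.: next=.  (t=0,i=15, bit2=0)
  nb ..#: next=#  (t=0,i=9, bit1=1)
  nb ...: next=.  (t=0,i=4, bit0=0)
  bits 01001010 = 74

74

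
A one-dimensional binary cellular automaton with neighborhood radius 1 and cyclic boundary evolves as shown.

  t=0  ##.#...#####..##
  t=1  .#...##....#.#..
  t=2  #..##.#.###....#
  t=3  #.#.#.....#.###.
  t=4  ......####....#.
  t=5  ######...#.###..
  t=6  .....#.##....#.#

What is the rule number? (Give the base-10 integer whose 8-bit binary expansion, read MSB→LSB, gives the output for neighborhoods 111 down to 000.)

67

  ### -> .   bit 7 = 0  t=0,i=0
  ##. -> #   bit 6 = 1  t=0,i=1
  #.# -> .   bit 5 = 0  t=0,i=2
  #.. -> .   bit 4 = 0  t=0,i=4
  .## -> .   bit 3 = 0  t=0,i=7
  .#. -> .   bit 2 = 0  t=0,i=3
  ..# -> #   bit 1 = 1  t=0,i=6
  ... -> #   bit 0 = 1  t=0,i=5
  bits 01000011 = 67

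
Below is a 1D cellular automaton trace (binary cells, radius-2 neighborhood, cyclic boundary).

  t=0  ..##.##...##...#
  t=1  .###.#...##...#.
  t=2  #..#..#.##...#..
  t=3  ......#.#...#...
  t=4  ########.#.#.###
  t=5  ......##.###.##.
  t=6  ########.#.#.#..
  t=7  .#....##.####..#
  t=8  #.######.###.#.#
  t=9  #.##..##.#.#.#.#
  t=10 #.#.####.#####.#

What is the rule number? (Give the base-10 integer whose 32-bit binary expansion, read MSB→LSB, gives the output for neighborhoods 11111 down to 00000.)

  ##### -> .   bit 31 = 0  t=4,i=0
  ####. -> #   bit 30 = 1  t=4,i=6
  ###.# -> #   bit 29 = 1  t=1,i=3
  ###.. -> .   bit 28 = 0  t=7,i=12
  ##.## -> .   bit 27 = 0  t=0,i=4
  ##.#. -> .   bit 26 = 0  t=1,i=4
  ##..# -> #   bit 25 = 1  t=7,i=13
  ##... -> .   bit 24 = 0  t=0,i=7
  #.### -> #   bit 23 = 1  t=4,i=13
  #.##. -> #   bit 22 = 1  t=0,i=5
  #.#.# -> #   bit 21 = 1  t=4,i=9
  #.#.. -> .   bit 20 = 0  t=1,i=5
  #..## -> #   bit 19 = 1  t=0,i=1
  #..#. -> .   bit 18 = 0  t=2,i=2
  #...# -> .   bit 17 = 0  t=0,i=8
  #.... -> #   bit 16 = 1  t=3,i=14
  .#### -> #   bit 15 = 1  t=4,i=14
  .###. -> .   bit 14 = 0  t=1,i=2
  .##.# -> #   bit 13 = 1  t=0,i=3
  .##.. -> .   bit 12 = 0  t=0,i=6
  .#.## -> .   bit 11 = 0  t=2,i=7
  .#.#. -> #   bit 10 = 1  t=3,i=7
  .#..# -> .   bit 9 = 0  t=0,i=0
  .#... -> #   bit 8 = 1  t=1,i=6
  ..### -> .   bit 7 = 0  t=1,i=1
  ..##. -> #   bit 6 = 1  t=0,i=2
  ..#.# -> #   bit 5 = 1  t=2,i=6
  ..#.. -> .   bit 4 = 0  t=0,i=15
  ...## -> #   bit 3 = 1  t=0,i=9
  ...#. -> #   bit 2 = 1  t=0,i=14
  ....# -> #   bit 1 = 1  t=3,i=4
  ..... -> #   bit 0 = 1  t=3,i=0
  bits 01100010111010011010010101101111 = 1659479407

1659479407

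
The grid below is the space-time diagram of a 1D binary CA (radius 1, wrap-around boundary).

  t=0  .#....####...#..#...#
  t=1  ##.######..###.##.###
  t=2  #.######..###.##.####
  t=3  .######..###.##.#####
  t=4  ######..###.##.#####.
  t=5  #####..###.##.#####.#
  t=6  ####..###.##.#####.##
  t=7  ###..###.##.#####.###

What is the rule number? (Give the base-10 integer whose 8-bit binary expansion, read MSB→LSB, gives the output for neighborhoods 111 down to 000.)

175

  [7] ### => #  t=0,i=7
  [6] ##. => .  t=0,i=9
  [5] #.# => #  t=0,i=0
  [4] #.. => .  t=0,i=2
  [3] .## => #  t=0,i=6
  [2] .#. => #  t=0,i=1
  [1] ..# => #  t=0,i=5
  [0] ... => #  t=0,i=3
  bits 10101111 = 175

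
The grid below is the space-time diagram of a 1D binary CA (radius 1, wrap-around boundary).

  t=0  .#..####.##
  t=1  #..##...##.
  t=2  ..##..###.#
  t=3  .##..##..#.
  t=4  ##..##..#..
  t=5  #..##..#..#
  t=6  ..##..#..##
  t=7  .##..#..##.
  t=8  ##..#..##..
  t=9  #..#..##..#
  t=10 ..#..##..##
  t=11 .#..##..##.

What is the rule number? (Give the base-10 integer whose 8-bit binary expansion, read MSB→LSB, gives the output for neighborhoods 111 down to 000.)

  [7] ### => .  t=0,i=5
  [6] ##. => .  t=0,i=7
  [5] #.# => #  t=0,i=0
  [4] #.. => .  t=0,i=2
  [3] .## => #  t=0,i=4
  [2] .#. => .  t=0,i=1
  [1] ..# => #  t=0,i=3
  [0] ... => #  t=1,i=6
  bits 00101011 = 43

43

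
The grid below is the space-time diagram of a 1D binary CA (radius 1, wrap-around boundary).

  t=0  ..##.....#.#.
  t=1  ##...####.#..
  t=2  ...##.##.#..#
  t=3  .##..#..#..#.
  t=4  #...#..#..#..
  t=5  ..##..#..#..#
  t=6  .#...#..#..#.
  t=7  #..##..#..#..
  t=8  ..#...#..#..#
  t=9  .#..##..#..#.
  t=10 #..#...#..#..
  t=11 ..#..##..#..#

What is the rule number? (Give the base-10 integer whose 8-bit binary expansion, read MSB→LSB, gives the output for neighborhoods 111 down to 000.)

  nb ###: next=#  (t=1,i=6, bit7=1)
  nb ##.: next=.  (t=0,i=3, bit6=0)
  nb #.#: next=#  (t=0,i=10, bit5=1)
  nb #..: next=.  (t=0,i=4, bit4=0)
  nb .##: next=.  (t=0,i=2, bit3=0)
  nb .#.: next=.  (t=0,i=9, bit2=0)
  nb ..#: next=#  (t=0,i=1, bit1=1)
  nb ...: next=#  (t=0,i=0, bit0=1)
  bits 10100011 = 163

163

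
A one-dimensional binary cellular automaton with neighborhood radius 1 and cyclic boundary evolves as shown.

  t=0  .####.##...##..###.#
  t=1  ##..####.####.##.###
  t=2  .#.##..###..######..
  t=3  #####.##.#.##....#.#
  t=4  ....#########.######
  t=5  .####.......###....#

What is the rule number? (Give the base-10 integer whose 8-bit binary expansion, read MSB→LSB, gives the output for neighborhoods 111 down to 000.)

111

  [7] ### => .  t=0,i=2
  [6] ##. => #  t=0,i=4
  [5] #.# => #  t=0,i=0
  [4] #.. => .  t=0,i=8
  [3] .## => #  t=0,i=1
  [2] .#. => #  t=0,i=19
  [1] ..# => #  t=0,i=10
  [0] ... => #  t=0,i=9
  bits 01101111 = 111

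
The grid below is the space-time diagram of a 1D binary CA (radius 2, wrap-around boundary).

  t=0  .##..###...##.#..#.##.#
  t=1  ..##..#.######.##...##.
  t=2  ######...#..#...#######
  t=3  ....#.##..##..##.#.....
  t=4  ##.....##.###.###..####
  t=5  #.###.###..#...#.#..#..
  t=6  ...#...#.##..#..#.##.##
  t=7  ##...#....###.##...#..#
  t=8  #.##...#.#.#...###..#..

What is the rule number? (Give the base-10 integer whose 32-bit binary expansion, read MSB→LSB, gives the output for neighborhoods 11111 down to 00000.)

  nb #####: next=.  (t=1,i=10, bit31=0)
  nb ####.: next=#  (t=1,i=12, bit30=1)
  nb ###.#: next=.  (t=1,i=13, bit29=0)
  nb ###..: next=.  (t=0,i=7, bit28=0)
  nb ##.##: next=.  (t=1,i=14, bit27=0)
  nb ##.#.: next=#  (t=0,i=13, bit26=1)
  nb ##..#: next=#  (t=0,i=3, bit25=1)
  nb ##...: next=#  (t=0,i=8, bit24=1)
  nb #.###: next=.  (t=1,i=8, bit23=0)
  nb #.##.: next=.  (t=0,i=1, bit22=0)
  nb #.#.#: next=.  (t=0,i=22, bit21=0)
  nb #.#..: next=.  (t=0,i=14, bit20=0)
  nb #..##: next=.  (t=0,i=4, bit19=0)
  nb #..#.: next=#  (t=0,i=16, bit18=1)
  nb #...#: next=#  (t=0,i=9, bit17=1)
  nb #....: next=#  (t=3,i=19, bit16=1)
  nb .####: next=#  (t=1,i=9, bit15=1)
  nb .###.: next=#  (t=0,i=6, bit14=1)
  nb .##.#: next=#  (t=0,i=12, bit13=1)
  nb .##..: next=#  (t=0,i=2, bit12=1)
  nb .#.##: next=.  (t=0,i=0, bit11=0)
  nb .#.#.: next=#  (t=5,i=16, bit10=1)
  nb .#..#: next=#  (t=0,i=15, bit9=1)
  nb .#...: next=.  (t=2,i=13, bit8=0)
  nb ..###: next=.  (t=0,i=5, bit7=0)
  nb ..##.: next=#  (t=0,i=11, bit6=1)
  nb ..#.#: next=.  (t=0,i=17, bit5=0)
  nb ..#..: next=.  (t=2,i=9, bit4=0)
  nb ...##: next=#  (t=0,i=10, bit3=1)
  nb ...#.: next=.  (t=2,i=8, bit2=0)
  nb ....#: next=.  (t=3,i=2, bit1=0)
  nb .....: next=#  (t=3,i=0, bit0=1)
  bits 01000111000001111111011001001001 = 1191704137

1191704137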